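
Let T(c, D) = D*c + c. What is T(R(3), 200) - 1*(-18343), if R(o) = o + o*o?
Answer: 20755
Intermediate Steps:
R(o) = o + o²
T(c, D) = c + D*c
T(R(3), 200) - 1*(-18343) = (3*(1 + 3))*(1 + 200) - 1*(-18343) = (3*4)*201 + 18343 = 12*201 + 18343 = 2412 + 18343 = 20755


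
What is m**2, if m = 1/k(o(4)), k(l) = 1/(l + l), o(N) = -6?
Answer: 144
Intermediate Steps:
k(l) = 1/(2*l)
m = -12 (m = 1/((1/2)/(-6)) = 1/((1/2)*(-1/6)) = 1/(-1/12) = -12)
m**2 = (-12)**2 = 144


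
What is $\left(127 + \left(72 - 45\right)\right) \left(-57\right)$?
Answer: $-8778$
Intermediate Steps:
$\left(127 + \left(72 - 45\right)\right) \left(-57\right) = \left(127 + 27\right) \left(-57\right) = 154 \left(-57\right) = -8778$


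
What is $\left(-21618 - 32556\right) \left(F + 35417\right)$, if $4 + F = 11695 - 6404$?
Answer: $-2205098496$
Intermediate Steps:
$F = 5287$ ($F = -4 + \left(11695 - 6404\right) = -4 + 5291 = 5287$)
$\left(-21618 - 32556\right) \left(F + 35417\right) = \left(-21618 - 32556\right) \left(5287 + 35417\right) = \left(-21618 - 32556\right) 40704 = \left(-54174\right) 40704 = -2205098496$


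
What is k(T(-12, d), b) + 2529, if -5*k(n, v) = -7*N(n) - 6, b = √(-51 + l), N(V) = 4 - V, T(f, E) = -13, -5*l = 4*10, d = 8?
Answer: 2554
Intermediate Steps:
l = -8 (l = -4*10/5 = -⅕*40 = -8)
b = I*√59 (b = √(-51 - 8) = √(-59) = I*√59 ≈ 7.6811*I)
k(n, v) = 34/5 - 7*n/5 (k(n, v) = -(-7*(4 - n) - 6)/5 = -((-28 + 7*n) - 6)/5 = -(-34 + 7*n)/5 = 34/5 - 7*n/5)
k(T(-12, d), b) + 2529 = (34/5 - 7/5*(-13)) + 2529 = (34/5 + 91/5) + 2529 = 25 + 2529 = 2554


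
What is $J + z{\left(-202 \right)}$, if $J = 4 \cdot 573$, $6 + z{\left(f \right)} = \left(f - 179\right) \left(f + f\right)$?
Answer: $156210$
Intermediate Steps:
$z{\left(f \right)} = -6 + 2 f \left(-179 + f\right)$ ($z{\left(f \right)} = -6 + \left(f - 179\right) \left(f + f\right) = -6 + \left(-179 + f\right) 2 f = -6 + 2 f \left(-179 + f\right)$)
$J = 2292$
$J + z{\left(-202 \right)} = 2292 - \left(-72310 - 81608\right) = 2292 + \left(-6 + 72316 + 2 \cdot 40804\right) = 2292 + \left(-6 + 72316 + 81608\right) = 2292 + 153918 = 156210$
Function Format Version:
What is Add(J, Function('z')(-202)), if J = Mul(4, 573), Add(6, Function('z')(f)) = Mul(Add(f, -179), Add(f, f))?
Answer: 156210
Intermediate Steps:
Function('z')(f) = Add(-6, Mul(2, f, Add(-179, f))) (Function('z')(f) = Add(-6, Mul(Add(f, -179), Add(f, f))) = Add(-6, Mul(Add(-179, f), Mul(2, f))) = Add(-6, Mul(2, f, Add(-179, f))))
J = 2292
Add(J, Function('z')(-202)) = Add(2292, Add(-6, Mul(-358, -202), Mul(2, Pow(-202, 2)))) = Add(2292, Add(-6, 72316, Mul(2, 40804))) = Add(2292, Add(-6, 72316, 81608)) = Add(2292, 153918) = 156210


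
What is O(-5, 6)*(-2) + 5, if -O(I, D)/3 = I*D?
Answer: -175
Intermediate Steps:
O(I, D) = -3*D*I (O(I, D) = -3*I*D = -3*D*I)
O(-5, 6)*(-2) + 5 = -3*6*(-5)*(-2) + 5 = 90*(-2) + 5 = -180 + 5 = -175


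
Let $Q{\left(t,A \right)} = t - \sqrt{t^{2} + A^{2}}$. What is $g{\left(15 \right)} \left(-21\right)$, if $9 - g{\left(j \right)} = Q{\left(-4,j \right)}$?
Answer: $-273 - 21 \sqrt{241} \approx -599.01$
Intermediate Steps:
$Q{\left(t,A \right)} = t - \sqrt{A^{2} + t^{2}}$
$g{\left(j \right)} = 13 + \sqrt{16 + j^{2}}$ ($g{\left(j \right)} = 9 - \left(-4 - \sqrt{j^{2} + \left(-4\right)^{2}}\right) = 9 - \left(-4 - \sqrt{j^{2} + 16}\right) = 9 - \left(-4 - \sqrt{16 + j^{2}}\right) = 9 + \left(4 + \sqrt{16 + j^{2}}\right) = 13 + \sqrt{16 + j^{2}}$)
$g{\left(15 \right)} \left(-21\right) = \left(13 + \sqrt{16 + 15^{2}}\right) \left(-21\right) = \left(13 + \sqrt{16 + 225}\right) \left(-21\right) = \left(13 + \sqrt{241}\right) \left(-21\right) = -273 - 21 \sqrt{241}$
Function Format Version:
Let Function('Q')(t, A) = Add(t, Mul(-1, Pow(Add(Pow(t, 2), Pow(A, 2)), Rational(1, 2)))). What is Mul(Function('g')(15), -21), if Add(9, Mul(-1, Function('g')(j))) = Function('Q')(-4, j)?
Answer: Add(-273, Mul(-21, Pow(241, Rational(1, 2)))) ≈ -599.01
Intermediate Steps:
Function('Q')(t, A) = Add(t, Mul(-1, Pow(Add(Pow(A, 2), Pow(t, 2)), Rational(1, 2))))
Function('g')(j) = Add(13, Pow(Add(16, Pow(j, 2)), Rational(1, 2))) (Function('g')(j) = Add(9, Mul(-1, Add(-4, Mul(-1, Pow(Add(Pow(j, 2), Pow(-4, 2)), Rational(1, 2)))))) = Add(9, Mul(-1, Add(-4, Mul(-1, Pow(Add(Pow(j, 2), 16), Rational(1, 2)))))) = Add(9, Mul(-1, Add(-4, Mul(-1, Pow(Add(16, Pow(j, 2)), Rational(1, 2)))))) = Add(9, Add(4, Pow(Add(16, Pow(j, 2)), Rational(1, 2)))) = Add(13, Pow(Add(16, Pow(j, 2)), Rational(1, 2))))
Mul(Function('g')(15), -21) = Mul(Add(13, Pow(Add(16, Pow(15, 2)), Rational(1, 2))), -21) = Mul(Add(13, Pow(Add(16, 225), Rational(1, 2))), -21) = Mul(Add(13, Pow(241, Rational(1, 2))), -21) = Add(-273, Mul(-21, Pow(241, Rational(1, 2))))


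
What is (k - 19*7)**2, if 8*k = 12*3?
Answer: 66049/4 ≈ 16512.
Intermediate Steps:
k = 9/2 (k = (12*3)/8 = (1/8)*36 = 9/2 ≈ 4.5000)
(k - 19*7)**2 = (9/2 - 19*7)**2 = (9/2 - 133)**2 = (-257/2)**2 = 66049/4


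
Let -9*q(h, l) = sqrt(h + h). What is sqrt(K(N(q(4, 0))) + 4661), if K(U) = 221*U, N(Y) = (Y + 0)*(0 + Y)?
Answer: 7*sqrt(7741)/9 ≈ 68.431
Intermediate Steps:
q(h, l) = -sqrt(2)*sqrt(h)/9 (q(h, l) = -sqrt(h + h)/9 = -sqrt(2)*sqrt(h)/9)
N(Y) = Y**2 (N(Y) = Y*Y = Y**2)
sqrt(K(N(q(4, 0))) + 4661) = sqrt(221*(-sqrt(2)*sqrt(4)/9)**2 + 4661) = sqrt(221*(-1/9*sqrt(2)*2)**2 + 4661) = sqrt(221*(-2*sqrt(2)/9)**2 + 4661) = sqrt(221*(8/81) + 4661) = sqrt(1768/81 + 4661) = sqrt(379309/81) = 7*sqrt(7741)/9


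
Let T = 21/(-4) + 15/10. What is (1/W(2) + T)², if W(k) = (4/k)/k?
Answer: 121/16 ≈ 7.5625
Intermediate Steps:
W(k) = 4/k²
T = -15/4 (T = 21*(-¼) + 15*(⅒) = -21/4 + 3/2 = -15/4 ≈ -3.7500)
(1/W(2) + T)² = (1/(4/2²) - 15/4)² = (1/(4*(¼)) - 15/4)² = (1/1 - 15/4)² = (1 - 15/4)² = (-11/4)² = 121/16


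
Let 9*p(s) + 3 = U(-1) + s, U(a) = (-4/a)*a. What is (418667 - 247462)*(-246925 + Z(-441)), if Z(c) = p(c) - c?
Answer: -379870338820/9 ≈ -4.2208e+10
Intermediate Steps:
U(a) = -4
p(s) = -7/9 + s/9 (p(s) = -⅓ + (-4 + s)/9 = -⅓ + (-4/9 + s/9) = -7/9 + s/9)
Z(c) = -7/9 - 8*c/9 (Z(c) = (-7/9 + c/9) - c = -7/9 - 8*c/9)
(418667 - 247462)*(-246925 + Z(-441)) = (418667 - 247462)*(-246925 + (-7/9 - 8/9*(-441))) = 171205*(-246925 + (-7/9 + 392)) = 171205*(-246925 + 3521/9) = 171205*(-2218804/9) = -379870338820/9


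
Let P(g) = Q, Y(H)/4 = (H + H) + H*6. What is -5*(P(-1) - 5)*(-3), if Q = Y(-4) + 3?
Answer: -1950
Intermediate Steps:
Y(H) = 32*H (Y(H) = 4*((H + H) + H*6) = 4*(2*H + 6*H) = 4*(8*H) = 32*H)
Q = -125 (Q = 32*(-4) + 3 = -128 + 3 = -125)
P(g) = -125
-5*(P(-1) - 5)*(-3) = -5*(-125 - 5)*(-3) = -5*(-130)*(-3) = 650*(-3) = -1950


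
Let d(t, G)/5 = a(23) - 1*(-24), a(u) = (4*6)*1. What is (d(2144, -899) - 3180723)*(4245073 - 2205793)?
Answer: -6485895372240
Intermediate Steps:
a(u) = 24 (a(u) = 24*1 = 24)
d(t, G) = 240 (d(t, G) = 5*(24 - 1*(-24)) = 5*(24 + 24) = 5*48 = 240)
(d(2144, -899) - 3180723)*(4245073 - 2205793) = (240 - 3180723)*(4245073 - 2205793) = -3180483*2039280 = -6485895372240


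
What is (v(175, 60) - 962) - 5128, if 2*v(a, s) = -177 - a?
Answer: -6266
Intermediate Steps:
v(a, s) = -177/2 - a/2 (v(a, s) = (-177 - a)/2 = -177/2 - a/2)
(v(175, 60) - 962) - 5128 = ((-177/2 - ½*175) - 962) - 5128 = ((-177/2 - 175/2) - 962) - 5128 = (-176 - 962) - 5128 = -1138 - 5128 = -6266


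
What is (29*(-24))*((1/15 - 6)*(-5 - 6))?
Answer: -227128/5 ≈ -45426.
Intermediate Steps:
(29*(-24))*((1/15 - 6)*(-5 - 6)) = -696*(1/15 - 6)*(-11) = -(-20648)*(-11)/5 = -696*979/15 = -227128/5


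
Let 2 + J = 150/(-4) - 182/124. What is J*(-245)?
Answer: 311150/31 ≈ 10037.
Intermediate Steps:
J = -1270/31 (J = -2 + (150/(-4) - 182/124) = -2 + (150*(-¼) - 182*1/124) = -2 + (-75/2 - 91/62) = -2 - 1208/31 = -1270/31 ≈ -40.968)
J*(-245) = -1270/31*(-245) = 311150/31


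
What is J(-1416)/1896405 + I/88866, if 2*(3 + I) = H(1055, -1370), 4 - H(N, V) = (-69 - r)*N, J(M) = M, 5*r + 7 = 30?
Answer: 8166477451/18725102970 ≈ 0.43612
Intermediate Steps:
r = 23/5 (r = -7/5 + (⅕)*30 = -7/5 + 6 = 23/5 ≈ 4.6000)
H(N, V) = 4 + 368*N/5 (H(N, V) = 4 - (-69 - 1*23/5)*N = 4 - (-69 - 23/5)*N = 4 - (-368)*N/5 = 4 + 368*N/5)
I = 38823 (I = -3 + (4 + (368/5)*1055)/2 = -3 + (4 + 77648)/2 = -3 + (½)*77652 = -3 + 38826 = 38823)
J(-1416)/1896405 + I/88866 = -1416/1896405 + 38823/88866 = -1416*1/1896405 + 38823*(1/88866) = -472/632135 + 12941/29622 = 8166477451/18725102970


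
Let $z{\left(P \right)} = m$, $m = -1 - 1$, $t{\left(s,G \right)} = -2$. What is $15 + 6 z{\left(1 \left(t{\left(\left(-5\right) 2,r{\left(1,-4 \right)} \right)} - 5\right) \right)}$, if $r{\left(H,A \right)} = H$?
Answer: $3$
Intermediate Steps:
$m = -2$
$z{\left(P \right)} = -2$
$15 + 6 z{\left(1 \left(t{\left(\left(-5\right) 2,r{\left(1,-4 \right)} \right)} - 5\right) \right)} = 15 + 6 \left(-2\right) = 15 - 12 = 3$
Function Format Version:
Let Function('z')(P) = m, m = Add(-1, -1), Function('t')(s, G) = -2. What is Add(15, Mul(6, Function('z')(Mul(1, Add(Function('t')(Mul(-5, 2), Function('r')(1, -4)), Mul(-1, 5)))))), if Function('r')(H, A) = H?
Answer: 3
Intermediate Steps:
m = -2
Function('z')(P) = -2
Add(15, Mul(6, Function('z')(Mul(1, Add(Function('t')(Mul(-5, 2), Function('r')(1, -4)), Mul(-1, 5)))))) = Add(15, Mul(6, -2)) = Add(15, -12) = 3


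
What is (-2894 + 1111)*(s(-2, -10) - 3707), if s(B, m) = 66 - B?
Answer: 6488337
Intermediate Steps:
(-2894 + 1111)*(s(-2, -10) - 3707) = (-2894 + 1111)*((66 - 1*(-2)) - 3707) = -1783*((66 + 2) - 3707) = -1783*(68 - 3707) = -1783*(-3639) = 6488337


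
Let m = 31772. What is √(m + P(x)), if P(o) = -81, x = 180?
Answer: √31691 ≈ 178.02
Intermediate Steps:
√(m + P(x)) = √(31772 - 81) = √31691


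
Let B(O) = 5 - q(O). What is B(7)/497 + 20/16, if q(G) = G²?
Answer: 2309/1988 ≈ 1.1615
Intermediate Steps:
B(O) = 5 - O²
B(7)/497 + 20/16 = (5 - 1*7²)/497 + 20/16 = (5 - 1*49)*(1/497) + 20*(1/16) = (5 - 49)*(1/497) + 5/4 = -44*1/497 + 5/4 = -44/497 + 5/4 = 2309/1988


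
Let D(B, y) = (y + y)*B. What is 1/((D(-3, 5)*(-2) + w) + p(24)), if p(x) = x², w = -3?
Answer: 1/633 ≈ 0.0015798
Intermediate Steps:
D(B, y) = 2*B*y (D(B, y) = (2*y)*B = 2*B*y)
1/((D(-3, 5)*(-2) + w) + p(24)) = 1/(((2*(-3)*5)*(-2) - 3) + 24²) = 1/((-30*(-2) - 3) + 576) = 1/((60 - 3) + 576) = 1/(57 + 576) = 1/633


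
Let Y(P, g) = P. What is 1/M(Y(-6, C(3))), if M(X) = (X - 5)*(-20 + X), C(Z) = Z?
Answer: 1/286 ≈ 0.0034965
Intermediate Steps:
M(X) = (-20 + X)*(-5 + X) (M(X) = (-5 + X)*(-20 + X) = (-20 + X)*(-5 + X))
1/M(Y(-6, C(3))) = 1/(100 + (-6)² - 25*(-6)) = 1/(100 + 36 + 150) = 1/286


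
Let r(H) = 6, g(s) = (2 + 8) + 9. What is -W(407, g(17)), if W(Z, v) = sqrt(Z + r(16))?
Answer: -sqrt(413) ≈ -20.322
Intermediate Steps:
g(s) = 19 (g(s) = 10 + 9 = 19)
W(Z, v) = sqrt(6 + Z) (W(Z, v) = sqrt(Z + 6) = sqrt(6 + Z))
-W(407, g(17)) = -sqrt(6 + 407) = -sqrt(413)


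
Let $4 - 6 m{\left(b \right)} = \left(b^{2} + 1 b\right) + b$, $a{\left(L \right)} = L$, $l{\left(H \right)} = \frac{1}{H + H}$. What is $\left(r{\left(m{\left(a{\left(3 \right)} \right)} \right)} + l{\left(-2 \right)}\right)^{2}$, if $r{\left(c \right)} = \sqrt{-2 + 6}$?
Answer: $\frac{49}{16} \approx 3.0625$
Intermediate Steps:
$l{\left(H \right)} = \frac{1}{2 H}$
$m{\left(b \right)} = \frac{2}{3} - \frac{b}{3} - \frac{b^{2}}{6}$ ($m{\left(b \right)} = \frac{2}{3} - \frac{\left(b^{2} + 1 b\right) + b}{6} = \frac{2}{3} - \frac{\left(b^{2} + b\right) + b}{6} = \frac{2}{3} - \frac{\left(b + b^{2}\right) + b}{6} = \frac{2}{3} - \frac{b^{2} + 2 b}{6} = \frac{2}{3} - \left(\frac{b}{3} + \frac{b^{2}}{6}\right) = \frac{2}{3} - \frac{b}{3} - \frac{b^{2}}{6}$)
$r{\left(c \right)} = 2$ ($r{\left(c \right)} = \sqrt{4} = 2$)
$\left(r{\left(m{\left(a{\left(3 \right)} \right)} \right)} + l{\left(-2 \right)}\right)^{2} = \left(2 + \frac{1}{2 \left(-2\right)}\right)^{2} = \left(2 + \frac{1}{2} \left(- \frac{1}{2}\right)\right)^{2} = \left(2 - \frac{1}{4}\right)^{2} = \left(\frac{7}{4}\right)^{2} = \frac{49}{16}$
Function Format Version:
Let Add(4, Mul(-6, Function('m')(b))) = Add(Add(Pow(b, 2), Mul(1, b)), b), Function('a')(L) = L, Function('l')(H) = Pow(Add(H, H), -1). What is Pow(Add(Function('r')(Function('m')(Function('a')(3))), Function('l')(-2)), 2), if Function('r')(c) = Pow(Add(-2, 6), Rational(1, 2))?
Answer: Rational(49, 16) ≈ 3.0625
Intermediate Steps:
Function('l')(H) = Mul(Rational(1, 2), Pow(H, -1)) (Function('l')(H) = Pow(Mul(2, H), -1) = Mul(Rational(1, 2), Pow(H, -1)))
Function('m')(b) = Add(Rational(2, 3), Mul(Rational(-1, 3), b), Mul(Rational(-1, 6), Pow(b, 2))) (Function('m')(b) = Add(Rational(2, 3), Mul(Rational(-1, 6), Add(Add(Pow(b, 2), Mul(1, b)), b))) = Add(Rational(2, 3), Mul(Rational(-1, 6), Add(Add(Pow(b, 2), b), b))) = Add(Rational(2, 3), Mul(Rational(-1, 6), Add(Add(b, Pow(b, 2)), b))) = Add(Rational(2, 3), Mul(Rational(-1, 6), Add(Pow(b, 2), Mul(2, b)))) = Add(Rational(2, 3), Add(Mul(Rational(-1, 3), b), Mul(Rational(-1, 6), Pow(b, 2)))) = Add(Rational(2, 3), Mul(Rational(-1, 3), b), Mul(Rational(-1, 6), Pow(b, 2))))
Function('r')(c) = 2 (Function('r')(c) = Pow(4, Rational(1, 2)) = 2)
Pow(Add(Function('r')(Function('m')(Function('a')(3))), Function('l')(-2)), 2) = Pow(Add(2, Mul(Rational(1, 2), Pow(-2, -1))), 2) = Pow(Add(2, Mul(Rational(1, 2), Rational(-1, 2))), 2) = Pow(Add(2, Rational(-1, 4)), 2) = Pow(Rational(7, 4), 2) = Rational(49, 16)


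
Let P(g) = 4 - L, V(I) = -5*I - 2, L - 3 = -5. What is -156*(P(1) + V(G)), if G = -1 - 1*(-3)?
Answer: 936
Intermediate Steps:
L = -2 (L = 3 - 5 = -2)
G = 2 (G = -1 + 3 = 2)
V(I) = -2 - 5*I
P(g) = 6 (P(g) = 4 - 1*(-2) = 4 + 2 = 6)
-156*(P(1) + V(G)) = -156*(6 + (-2 - 5*2)) = -156*(6 + (-2 - 10)) = -156*(6 - 12) = -156*(-6) = 936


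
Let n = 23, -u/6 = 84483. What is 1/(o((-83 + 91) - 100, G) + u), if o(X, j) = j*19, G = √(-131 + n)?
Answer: -9387/4758252248 - 19*I*√3/42824270232 ≈ -1.9728e-6 - 7.6847e-10*I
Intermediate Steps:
u = -506898 (u = -6*84483 = -506898)
G = 6*I*√3 (G = √(-131 + 23) = √(-108) = 6*I*√3 ≈ 10.392*I)
o(X, j) = 19*j
1/(o((-83 + 91) - 100, G) + u) = 1/(19*(6*I*√3) - 506898) = 1/(114*I*√3 - 506898) = 1/(-506898 + 114*I*√3)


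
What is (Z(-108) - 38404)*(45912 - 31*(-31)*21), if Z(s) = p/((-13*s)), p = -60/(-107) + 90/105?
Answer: -49429598229299/19474 ≈ -2.5382e+9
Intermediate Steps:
p = 1062/749 (p = -60*(-1/107) + 90*(1/105) = 60/107 + 6/7 = 1062/749 ≈ 1.4179)
Z(s) = -1062/(9737*s) (Z(s) = 1062/(749*((-13*s))) = 1062*(-1/(13*s))/749 = -1062/(9737*s))
(Z(-108) - 38404)*(45912 - 31*(-31)*21) = (-1062/9737/(-108) - 38404)*(45912 - 31*(-31)*21) = (-1062/9737*(-1/108) - 38404)*(45912 + 961*21) = (59/58422 - 38404)*(45912 + 20181) = -2243638429/58422*66093 = -49429598229299/19474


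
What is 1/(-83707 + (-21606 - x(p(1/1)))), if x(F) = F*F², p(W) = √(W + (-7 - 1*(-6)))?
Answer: -1/105313 ≈ -9.4955e-6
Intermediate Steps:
p(W) = √(-1 + W) (p(W) = √(W + (-7 + 6)) = √(W - 1) = √(-1 + W))
x(F) = F³
1/(-83707 + (-21606 - x(p(1/1)))) = 1/(-83707 + (-21606 - (√(-1 + 1/1))³)) = 1/(-83707 + (-21606 - (√(-1 + 1))³)) = 1/(-83707 + (-21606 - (√0)³)) = 1/(-83707 + (-21606 - 1*0³)) = 1/(-83707 + (-21606 - 1*0)) = 1/(-83707 + (-21606 + 0)) = 1/(-83707 - 21606) = 1/(-105313) = -1/105313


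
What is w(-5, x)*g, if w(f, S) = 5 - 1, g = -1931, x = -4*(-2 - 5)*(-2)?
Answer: -7724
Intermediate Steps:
x = -56 (x = -4*(-7)*(-2) = 28*(-2) = -56)
w(f, S) = 4
w(-5, x)*g = 4*(-1931) = -7724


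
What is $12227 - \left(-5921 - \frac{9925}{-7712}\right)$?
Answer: $\frac{139947451}{7712} \approx 18147.0$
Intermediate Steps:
$12227 - \left(-5921 - \frac{9925}{-7712}\right) = 12227 - \left(-5921 - - \frac{9925}{7712}\right) = 12227 - \left(-5921 + \frac{9925}{7712}\right) = 12227 - - \frac{45652827}{7712} = 12227 + \frac{45652827}{7712} = \frac{139947451}{7712}$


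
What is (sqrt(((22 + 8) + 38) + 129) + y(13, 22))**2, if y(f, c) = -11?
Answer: (11 - sqrt(197))**2 ≈ 9.2153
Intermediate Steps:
(sqrt(((22 + 8) + 38) + 129) + y(13, 22))**2 = (sqrt(((22 + 8) + 38) + 129) - 11)**2 = (sqrt((30 + 38) + 129) - 11)**2 = (sqrt(68 + 129) - 11)**2 = (sqrt(197) - 11)**2 = (-11 + sqrt(197))**2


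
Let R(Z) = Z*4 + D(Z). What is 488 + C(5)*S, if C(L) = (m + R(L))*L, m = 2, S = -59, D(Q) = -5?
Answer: -4527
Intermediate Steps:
R(Z) = -5 + 4*Z (R(Z) = Z*4 - 5 = 4*Z - 5 = -5 + 4*Z)
C(L) = L*(-3 + 4*L) (C(L) = (2 + (-5 + 4*L))*L = (-3 + 4*L)*L = L*(-3 + 4*L))
488 + C(5)*S = 488 + (5*(-3 + 4*5))*(-59) = 488 + (5*(-3 + 20))*(-59) = 488 + (5*17)*(-59) = 488 + 85*(-59) = 488 - 5015 = -4527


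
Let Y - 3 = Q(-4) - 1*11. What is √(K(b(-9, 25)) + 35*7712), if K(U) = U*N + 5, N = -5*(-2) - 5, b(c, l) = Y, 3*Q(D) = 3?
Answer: √269890 ≈ 519.51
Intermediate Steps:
Q(D) = 1 (Q(D) = (⅓)*3 = 1)
Y = -7 (Y = 3 + (1 - 1*11) = 3 + (1 - 11) = 3 - 10 = -7)
b(c, l) = -7
N = 5 (N = 10 - 5 = 5)
K(U) = 5 + 5*U (K(U) = U*5 + 5 = 5*U + 5 = 5 + 5*U)
√(K(b(-9, 25)) + 35*7712) = √((5 + 5*(-7)) + 35*7712) = √((5 - 35) + 269920) = √(-30 + 269920) = √269890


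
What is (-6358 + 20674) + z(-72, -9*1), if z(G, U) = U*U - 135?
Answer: 14262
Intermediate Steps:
z(G, U) = -135 + U² (z(G, U) = U² - 135 = -135 + U²)
(-6358 + 20674) + z(-72, -9*1) = (-6358 + 20674) + (-135 + (-9*1)²) = 14316 + (-135 + (-9)²) = 14316 + (-135 + 81) = 14316 - 54 = 14262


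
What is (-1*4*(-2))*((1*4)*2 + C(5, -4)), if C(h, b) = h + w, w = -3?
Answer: 80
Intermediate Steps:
C(h, b) = -3 + h (C(h, b) = h - 3 = -3 + h)
(-1*4*(-2))*((1*4)*2 + C(5, -4)) = (-1*4*(-2))*((1*4)*2 + (-3 + 5)) = (-4*(-2))*(4*2 + 2) = 8*(8 + 2) = 8*10 = 80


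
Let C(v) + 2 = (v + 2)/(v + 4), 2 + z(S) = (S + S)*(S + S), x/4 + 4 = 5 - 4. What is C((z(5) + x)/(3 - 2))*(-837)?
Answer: 4278/5 ≈ 855.60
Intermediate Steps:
x = -12 (x = -16 + 4*(5 - 4) = -16 + 4*1 = -16 + 4 = -12)
z(S) = -2 + 4*S**2 (z(S) = -2 + (S + S)*(S + S) = -2 + (2*S)*(2*S) = -2 + 4*S**2)
C(v) = -2 + (2 + v)/(4 + v) (C(v) = -2 + (v + 2)/(v + 4) = -2 + (2 + v)/(4 + v))
C((z(5) + x)/(3 - 2))*(-837) = ((-6 - ((-2 + 4*5**2) - 12)/(3 - 2))/(4 + ((-2 + 4*5**2) - 12)/(3 - 2)))*(-837) = ((-6 - ((-2 + 4*25) - 12)/1)/(4 + ((-2 + 4*25) - 12)/1))*(-837) = ((-6 - ((-2 + 100) - 12))/(4 + ((-2 + 100) - 12)*1))*(-837) = ((-6 - (98 - 12))/(4 + (98 - 12)*1))*(-837) = ((-6 - 86)/(4 + 86*1))*(-837) = ((-6 - 1*86)/(4 + 86))*(-837) = ((-6 - 86)/90)*(-837) = ((1/90)*(-92))*(-837) = -46/45*(-837) = 4278/5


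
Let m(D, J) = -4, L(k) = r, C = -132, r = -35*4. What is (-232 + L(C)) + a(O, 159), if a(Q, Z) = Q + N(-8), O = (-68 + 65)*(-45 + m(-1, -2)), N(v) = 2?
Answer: -223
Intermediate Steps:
r = -140
L(k) = -140
O = 147 (O = (-68 + 65)*(-45 - 4) = -3*(-49) = 147)
a(Q, Z) = 2 + Q (a(Q, Z) = Q + 2 = 2 + Q)
(-232 + L(C)) + a(O, 159) = (-232 - 140) + (2 + 147) = -372 + 149 = -223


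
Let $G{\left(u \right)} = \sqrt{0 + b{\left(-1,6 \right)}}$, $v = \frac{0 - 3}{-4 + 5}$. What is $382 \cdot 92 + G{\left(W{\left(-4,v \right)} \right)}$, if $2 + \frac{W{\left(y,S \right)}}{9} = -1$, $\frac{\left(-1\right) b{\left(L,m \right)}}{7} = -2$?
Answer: $35144 + \sqrt{14} \approx 35148.0$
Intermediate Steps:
$v = -3$ ($v = - \frac{3}{1} = \left(-3\right) 1 = -3$)
$b{\left(L,m \right)} = 14$ ($b{\left(L,m \right)} = \left(-7\right) \left(-2\right) = 14$)
$W{\left(y,S \right)} = -27$ ($W{\left(y,S \right)} = -18 + 9 \left(-1\right) = -18 - 9 = -27$)
$G{\left(u \right)} = \sqrt{14}$ ($G{\left(u \right)} = \sqrt{0 + 14} = \sqrt{14}$)
$382 \cdot 92 + G{\left(W{\left(-4,v \right)} \right)} = 382 \cdot 92 + \sqrt{14} = 35144 + \sqrt{14}$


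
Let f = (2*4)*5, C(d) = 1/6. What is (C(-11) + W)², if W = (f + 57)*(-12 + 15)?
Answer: 3052009/36 ≈ 84778.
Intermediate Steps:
C(d) = ⅙
f = 40 (f = 8*5 = 40)
W = 291 (W = (40 + 57)*(-12 + 15) = 97*3 = 291)
(C(-11) + W)² = (⅙ + 291)² = (1747/6)² = 3052009/36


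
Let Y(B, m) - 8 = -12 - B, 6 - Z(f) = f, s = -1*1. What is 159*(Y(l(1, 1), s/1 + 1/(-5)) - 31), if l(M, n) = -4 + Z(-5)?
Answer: -6678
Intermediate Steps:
s = -1
Z(f) = 6 - f
l(M, n) = 7 (l(M, n) = -4 + (6 - 1*(-5)) = -4 + (6 + 5) = -4 + 11 = 7)
Y(B, m) = -4 - B (Y(B, m) = 8 + (-12 - B) = -4 - B)
159*(Y(l(1, 1), s/1 + 1/(-5)) - 31) = 159*((-4 - 1*7) - 31) = 159*((-4 - 7) - 31) = 159*(-11 - 31) = 159*(-42) = -6678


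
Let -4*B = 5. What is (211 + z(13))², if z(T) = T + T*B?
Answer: 690561/16 ≈ 43160.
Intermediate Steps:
B = -5/4 (B = -¼*5 = -5/4 ≈ -1.2500)
z(T) = -T/4 (z(T) = T + T*(-5/4) = T - 5*T/4 = -T/4)
(211 + z(13))² = (211 - ¼*13)² = (211 - 13/4)² = (831/4)² = 690561/16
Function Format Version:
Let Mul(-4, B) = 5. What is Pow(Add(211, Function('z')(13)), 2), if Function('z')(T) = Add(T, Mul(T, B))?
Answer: Rational(690561, 16) ≈ 43160.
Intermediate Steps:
B = Rational(-5, 4) (B = Mul(Rational(-1, 4), 5) = Rational(-5, 4) ≈ -1.2500)
Function('z')(T) = Mul(Rational(-1, 4), T) (Function('z')(T) = Add(T, Mul(T, Rational(-5, 4))) = Add(T, Mul(Rational(-5, 4), T)) = Mul(Rational(-1, 4), T))
Pow(Add(211, Function('z')(13)), 2) = Pow(Add(211, Mul(Rational(-1, 4), 13)), 2) = Pow(Add(211, Rational(-13, 4)), 2) = Pow(Rational(831, 4), 2) = Rational(690561, 16)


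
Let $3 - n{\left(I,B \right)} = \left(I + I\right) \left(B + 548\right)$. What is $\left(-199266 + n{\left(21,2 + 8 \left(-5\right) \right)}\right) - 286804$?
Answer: $-507487$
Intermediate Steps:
$n{\left(I,B \right)} = 3 - 2 I \left(548 + B\right)$ ($n{\left(I,B \right)} = 3 - \left(I + I\right) \left(B + 548\right) = 3 - 2 I \left(548 + B\right)$)
$\left(-199266 + n{\left(21,2 + 8 \left(-5\right) \right)}\right) - 286804 = \left(-199266 - \left(23013 + 2 \left(2 + 8 \left(-5\right)\right) 21\right)\right) - 286804 = \left(-199266 - \left(23013 + 2 \left(2 - 40\right) 21\right)\right) - 286804 = \left(-199266 - \left(23013 - 1596\right)\right) - 286804 = \left(-199266 + \left(3 - 23016 + 1596\right)\right) - 286804 = \left(-199266 - 21417\right) - 286804 = -220683 - 286804 = -507487$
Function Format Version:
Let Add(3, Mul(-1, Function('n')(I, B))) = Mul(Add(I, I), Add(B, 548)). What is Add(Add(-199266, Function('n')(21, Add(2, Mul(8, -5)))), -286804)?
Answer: -507487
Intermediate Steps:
Function('n')(I, B) = Add(3, Mul(-2, I, Add(548, B))) (Function('n')(I, B) = Add(3, Mul(-1, Mul(Add(I, I), Add(B, 548)))) = Add(3, Mul(-1, Mul(Mul(2, I), Add(548, B)))) = Add(3, Mul(-1, Mul(2, I, Add(548, B)))) = Add(3, Mul(-2, I, Add(548, B))))
Add(Add(-199266, Function('n')(21, Add(2, Mul(8, -5)))), -286804) = Add(Add(-199266, Add(3, Mul(-1096, 21), Mul(-2, Add(2, Mul(8, -5)), 21))), -286804) = Add(Add(-199266, Add(3, -23016, Mul(-2, Add(2, -40), 21))), -286804) = Add(Add(-199266, Add(3, -23016, Mul(-2, -38, 21))), -286804) = Add(Add(-199266, Add(3, -23016, 1596)), -286804) = Add(Add(-199266, -21417), -286804) = Add(-220683, -286804) = -507487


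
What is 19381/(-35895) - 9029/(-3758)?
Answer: 251262157/134893410 ≈ 1.8627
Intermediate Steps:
19381/(-35895) - 9029/(-3758) = 19381*(-1/35895) - 9029*(-1/3758) = -19381/35895 + 9029/3758 = 251262157/134893410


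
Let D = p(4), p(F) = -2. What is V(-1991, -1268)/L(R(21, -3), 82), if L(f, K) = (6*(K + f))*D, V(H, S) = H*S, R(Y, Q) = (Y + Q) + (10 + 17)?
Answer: -631147/381 ≈ -1656.6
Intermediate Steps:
D = -2
R(Y, Q) = 27 + Q + Y (R(Y, Q) = (Q + Y) + 27 = 27 + Q + Y)
L(f, K) = -12*K - 12*f (L(f, K) = (6*(K + f))*(-2) = (6*K + 6*f)*(-2) = -12*K - 12*f)
V(-1991, -1268)/L(R(21, -3), 82) = (-1991*(-1268))/(-12*82 - 12*(27 - 3 + 21)) = 2524588/(-984 - 12*45) = 2524588/(-984 - 540) = 2524588/(-1524) = 2524588*(-1/1524) = -631147/381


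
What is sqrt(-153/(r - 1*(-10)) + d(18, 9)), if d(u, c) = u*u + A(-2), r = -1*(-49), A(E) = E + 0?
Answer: sqrt(1111855)/59 ≈ 17.872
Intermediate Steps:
A(E) = E
r = 49
d(u, c) = -2 + u**2 (d(u, c) = u*u - 2 = u**2 - 2 = -2 + u**2)
sqrt(-153/(r - 1*(-10)) + d(18, 9)) = sqrt(-153/(49 - 1*(-10)) + (-2 + 18**2)) = sqrt(-153/(49 + 10) + (-2 + 324)) = sqrt(-153/59 + 322) = sqrt(18845/59) = sqrt(1111855)/59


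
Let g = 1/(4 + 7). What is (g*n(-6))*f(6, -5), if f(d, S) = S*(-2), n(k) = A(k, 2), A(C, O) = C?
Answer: -60/11 ≈ -5.4545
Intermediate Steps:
g = 1/11 ≈ 0.090909
n(k) = k
f(d, S) = -2*S
(g*n(-6))*f(6, -5) = ((1/11)*(-6))*(-2*(-5)) = -6/11*10 = -60/11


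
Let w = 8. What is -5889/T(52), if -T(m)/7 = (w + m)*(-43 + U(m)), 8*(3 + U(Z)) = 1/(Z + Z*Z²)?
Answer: -110446232/362340153 ≈ -0.30481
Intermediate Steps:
U(Z) = -3 + 1/(8*(Z + Z³)) (U(Z) = -3 + 1/(8*(Z + Z*Z²)) = -3 + 1/(8*(Z + Z³)))
T(m) = -7*(-43 + (1 - 24*m - 24*m³)/(8*m*(1 + m²)))*(8 + m) (T(m) = -7*(8 + m)*(-43 + (1 - 24*m - 24*m³)/(8*m*(1 + m²))) = -7*(-43 + (1 - 24*m - 24*m³)/(8*m*(1 + m²)))*(8 + m))
-5889/T(52) = -5889*416*(1 + 52²)/(7*(-8 + 368*52² + 368*52⁴ + 2943*52 + 2944*52³)) = -5889*416*(1 + 2704)/(7*(-8 + 368*2704 + 368*7311616 + 153036 + 2944*140608)) = -5889*1125280/(7*(-8 + 995072 + 2690674688 + 153036 + 413949952)) = -5889/((7/8)*(1/52)*(1/2705)*3105772740) = -5889/1087020459/56264 = -5889*56264/1087020459 = -110446232/362340153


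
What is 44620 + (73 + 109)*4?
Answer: 45348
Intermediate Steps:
44620 + (73 + 109)*4 = 44620 + 182*4 = 44620 + 728 = 45348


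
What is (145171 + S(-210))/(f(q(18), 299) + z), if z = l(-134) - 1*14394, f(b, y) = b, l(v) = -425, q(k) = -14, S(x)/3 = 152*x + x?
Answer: -48781/14833 ≈ -3.2887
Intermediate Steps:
S(x) = 459*x (S(x) = 3*(152*x + x) = 3*(153*x) = 459*x)
z = -14819 (z = -425 - 1*14394 = -425 - 14394 = -14819)
(145171 + S(-210))/(f(q(18), 299) + z) = (145171 + 459*(-210))/(-14 - 14819) = (145171 - 96390)/(-14833) = 48781*(-1/14833) = -48781/14833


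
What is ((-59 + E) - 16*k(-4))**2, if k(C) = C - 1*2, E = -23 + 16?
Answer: 900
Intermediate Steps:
E = -7
k(C) = -2 + C (k(C) = C - 2 = -2 + C)
((-59 + E) - 16*k(-4))**2 = ((-59 - 7) - 16*(-2 - 4))**2 = (-66 - 16*(-6))**2 = (-66 + 96)**2 = 30**2 = 900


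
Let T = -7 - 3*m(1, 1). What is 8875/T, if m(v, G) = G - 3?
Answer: -8875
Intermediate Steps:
m(v, G) = -3 + G
T = -1 (T = -7 - 3*(-3 + 1) = -7 - 3*(-2) = -7 + 6 = -1)
8875/T = 8875/(-1) = 8875*(-1) = -8875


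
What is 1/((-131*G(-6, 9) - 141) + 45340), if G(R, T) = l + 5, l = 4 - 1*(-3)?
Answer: 1/43627 ≈ 2.2922e-5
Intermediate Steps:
l = 7 (l = 4 + 3 = 7)
G(R, T) = 12 (G(R, T) = 7 + 5 = 12)
1/((-131*G(-6, 9) - 141) + 45340) = 1/((-131*12 - 141) + 45340) = 1/((-1572 - 141) + 45340) = 1/(-1713 + 45340) = 1/43627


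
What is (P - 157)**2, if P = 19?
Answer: 19044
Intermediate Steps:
(P - 157)**2 = (19 - 157)**2 = (-138)**2 = 19044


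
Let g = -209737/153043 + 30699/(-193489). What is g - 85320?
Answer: -229686619201190/2692012457 ≈ -85322.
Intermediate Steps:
g = -4116369950/2692012457 (g = -209737*1/153043 + 30699*(-1/193489) = -19067/13913 - 30699/193489 = -4116369950/2692012457 ≈ -1.5291)
g - 85320 = -4116369950/2692012457 - 85320 = -229686619201190/2692012457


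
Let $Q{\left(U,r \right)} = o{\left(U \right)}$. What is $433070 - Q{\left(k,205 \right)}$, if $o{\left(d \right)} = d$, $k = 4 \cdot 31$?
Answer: $432946$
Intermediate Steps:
$k = 124$
$Q{\left(U,r \right)} = U$
$433070 - Q{\left(k,205 \right)} = 433070 - 124 = 432946$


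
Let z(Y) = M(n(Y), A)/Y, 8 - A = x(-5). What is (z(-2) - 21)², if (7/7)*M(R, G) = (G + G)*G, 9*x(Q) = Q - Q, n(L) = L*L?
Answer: 7225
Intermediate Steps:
n(L) = L²
x(Q) = 0 (x(Q) = (Q - Q)/9 = (⅑)*0 = 0)
A = 8 (A = 8 - 1*0 = 8 + 0 = 8)
M(R, G) = 2*G² (M(R, G) = (G + G)*G = (2*G)*G = 2*G²)
z(Y) = 128/Y (z(Y) = (2*8²)/Y = (2*64)/Y = 128/Y)
(z(-2) - 21)² = (128/(-2) - 21)² = (128*(-½) - 21)² = (-64 - 21)² = (-85)² = 7225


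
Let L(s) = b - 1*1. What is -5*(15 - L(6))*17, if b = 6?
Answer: -850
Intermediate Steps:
L(s) = 5 (L(s) = 6 - 1*1 = 6 - 1 = 5)
-5*(15 - L(6))*17 = -5*(15 - 1*5)*17 = -5*(15 - 5)*17 = -5*10*17 = -50*17 = -850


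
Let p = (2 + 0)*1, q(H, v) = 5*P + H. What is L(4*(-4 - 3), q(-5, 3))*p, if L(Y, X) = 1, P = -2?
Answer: 2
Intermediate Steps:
q(H, v) = -10 + H (q(H, v) = 5*(-2) + H = -10 + H)
p = 2 (p = 2*1 = 2)
L(4*(-4 - 3), q(-5, 3))*p = 1*2 = 2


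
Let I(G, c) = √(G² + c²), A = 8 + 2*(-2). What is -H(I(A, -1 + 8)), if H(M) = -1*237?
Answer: 237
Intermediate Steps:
A = 4 (A = 8 - 4 = 4)
H(M) = -237
-H(I(A, -1 + 8)) = -1*(-237) = 237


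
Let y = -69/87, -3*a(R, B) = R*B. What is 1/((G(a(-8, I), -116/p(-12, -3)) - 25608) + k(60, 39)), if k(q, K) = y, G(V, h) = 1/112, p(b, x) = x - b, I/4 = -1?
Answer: -3248/83177331 ≈ -3.9049e-5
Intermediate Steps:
I = -4 (I = 4*(-1) = -4)
a(R, B) = -B*R/3 (a(R, B) = -R*B/3 = -B*R/3)
y = -23/29 (y = -69*1/87 = -23/29 ≈ -0.79310)
G(V, h) = 1/112
k(q, K) = -23/29
1/((G(a(-8, I), -116/p(-12, -3)) - 25608) + k(60, 39)) = 1/((1/112 - 25608) - 23/29) = 1/(-2868095/112 - 23/29) = 1/(-83177331/3248) = -3248/83177331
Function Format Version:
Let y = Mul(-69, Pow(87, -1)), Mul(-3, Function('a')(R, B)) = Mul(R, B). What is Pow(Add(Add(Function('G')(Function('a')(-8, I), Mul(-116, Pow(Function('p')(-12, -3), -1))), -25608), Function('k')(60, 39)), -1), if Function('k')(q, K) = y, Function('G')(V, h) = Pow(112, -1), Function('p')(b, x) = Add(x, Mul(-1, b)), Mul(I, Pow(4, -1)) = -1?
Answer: Rational(-3248, 83177331) ≈ -3.9049e-5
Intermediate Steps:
I = -4 (I = Mul(4, -1) = -4)
Function('a')(R, B) = Mul(Rational(-1, 3), B, R) (Function('a')(R, B) = Mul(Rational(-1, 3), Mul(R, B)) = Mul(Rational(-1, 3), Mul(B, R)) = Mul(Rational(-1, 3), B, R))
y = Rational(-23, 29) (y = Mul(-69, Rational(1, 87)) = Rational(-23, 29) ≈ -0.79310)
Function('G')(V, h) = Rational(1, 112)
Function('k')(q, K) = Rational(-23, 29)
Pow(Add(Add(Function('G')(Function('a')(-8, I), Mul(-116, Pow(Function('p')(-12, -3), -1))), -25608), Function('k')(60, 39)), -1) = Pow(Add(Add(Rational(1, 112), -25608), Rational(-23, 29)), -1) = Pow(Add(Rational(-2868095, 112), Rational(-23, 29)), -1) = Pow(Rational(-83177331, 3248), -1) = Rational(-3248, 83177331)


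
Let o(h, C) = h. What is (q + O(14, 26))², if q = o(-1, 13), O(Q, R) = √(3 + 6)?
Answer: 4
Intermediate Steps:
O(Q, R) = 3 (O(Q, R) = √9 = 3)
q = -1
(q + O(14, 26))² = (-1 + 3)² = 2² = 4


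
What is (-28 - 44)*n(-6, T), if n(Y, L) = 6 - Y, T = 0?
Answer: -864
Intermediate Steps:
(-28 - 44)*n(-6, T) = (-28 - 44)*(6 - 1*(-6)) = -72*(6 + 6) = -72*12 = -864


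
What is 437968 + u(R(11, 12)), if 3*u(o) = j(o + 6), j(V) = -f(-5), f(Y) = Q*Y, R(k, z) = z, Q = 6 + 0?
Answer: 437978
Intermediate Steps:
Q = 6
f(Y) = 6*Y
j(V) = 30 (j(V) = -6*(-5) = -1*(-30) = 30)
u(o) = 10 (u(o) = (1/3)*30 = 10)
437968 + u(R(11, 12)) = 437968 + 10 = 437978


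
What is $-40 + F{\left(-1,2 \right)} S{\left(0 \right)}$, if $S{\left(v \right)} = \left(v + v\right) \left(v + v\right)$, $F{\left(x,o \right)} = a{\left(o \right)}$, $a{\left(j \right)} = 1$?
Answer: $-40$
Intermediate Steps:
$F{\left(x,o \right)} = 1$
$S{\left(v \right)} = 4 v^{2}$ ($S{\left(v \right)} = 2 v 2 v = 4 v^{2}$)
$-40 + F{\left(-1,2 \right)} S{\left(0 \right)} = -40 + 1 \cdot 4 \cdot 0^{2} = -40 + 1 \cdot 4 \cdot 0 = -40 + 1 \cdot 0 = -40 + 0 = -40$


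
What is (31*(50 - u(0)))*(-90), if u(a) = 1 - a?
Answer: -136710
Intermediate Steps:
(31*(50 - u(0)))*(-90) = (31*(50 - (1 - 1*0)))*(-90) = (31*(50 - (1 + 0)))*(-90) = (31*(50 - 1*1))*(-90) = (31*(50 - 1))*(-90) = (31*49)*(-90) = 1519*(-90) = -136710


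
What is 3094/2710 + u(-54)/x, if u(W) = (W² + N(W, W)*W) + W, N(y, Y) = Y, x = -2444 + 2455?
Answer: 7846207/14905 ≈ 526.41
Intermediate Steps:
x = 11
u(W) = W + 2*W² (u(W) = (W² + W*W) + W = (W² + W²) + W = 2*W² + W = W + 2*W²)
3094/2710 + u(-54)/x = 3094/2710 - 54*(1 + 2*(-54))/11 = 3094*(1/2710) - 54*(1 - 108)*(1/11) = 1547/1355 - 54*(-107)*(1/11) = 1547/1355 + 5778*(1/11) = 1547/1355 + 5778/11 = 7846207/14905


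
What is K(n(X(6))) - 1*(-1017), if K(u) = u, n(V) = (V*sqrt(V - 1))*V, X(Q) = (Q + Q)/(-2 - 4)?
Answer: 1017 + 4*I*sqrt(3) ≈ 1017.0 + 6.9282*I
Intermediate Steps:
X(Q) = -Q/3 (X(Q) = (2*Q)/(-6) = (2*Q)*(-1/6) = -Q/3)
n(V) = V**2*sqrt(-1 + V) (n(V) = (V*sqrt(-1 + V))*V = V**2*sqrt(-1 + V))
K(n(X(6))) - 1*(-1017) = (-1/3*6)**2*sqrt(-1 - 1/3*6) - 1*(-1017) = (-2)**2*sqrt(-1 - 2) + 1017 = 4*sqrt(-3) + 1017 = 4*(I*sqrt(3)) + 1017 = 4*I*sqrt(3) + 1017 = 1017 + 4*I*sqrt(3)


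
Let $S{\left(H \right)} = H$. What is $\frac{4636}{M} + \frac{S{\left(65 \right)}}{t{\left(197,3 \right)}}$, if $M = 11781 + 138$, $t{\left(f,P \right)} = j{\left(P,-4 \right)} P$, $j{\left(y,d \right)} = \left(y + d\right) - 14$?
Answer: $- \frac{37741}{35757} \approx -1.0555$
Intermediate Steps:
$j{\left(y,d \right)} = -14 + d + y$ ($j{\left(y,d \right)} = \left(d + y\right) - 14 = -14 + d + y$)
$t{\left(f,P \right)} = P \left(-18 + P\right)$ ($t{\left(f,P \right)} = \left(-14 - 4 + P\right) P = \left(-18 + P\right) P = P \left(-18 + P\right)$)
$M = 11919$
$\frac{4636}{M} + \frac{S{\left(65 \right)}}{t{\left(197,3 \right)}} = \frac{4636}{11919} + \frac{65}{3 \left(-18 + 3\right)} = 4636 \cdot \frac{1}{11919} + \frac{65}{3 \left(-15\right)} = \frac{4636}{11919} + \frac{65}{-45} = \frac{4636}{11919} + 65 \left(- \frac{1}{45}\right) = \frac{4636}{11919} - \frac{13}{9} = - \frac{37741}{35757}$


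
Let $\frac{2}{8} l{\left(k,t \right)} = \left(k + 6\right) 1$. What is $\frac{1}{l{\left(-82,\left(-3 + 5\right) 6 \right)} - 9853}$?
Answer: $- \frac{1}{10157} \approx -9.8454 \cdot 10^{-5}$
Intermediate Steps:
$l{\left(k,t \right)} = 24 + 4 k$ ($l{\left(k,t \right)} = 4 \left(k + 6\right) 1 = 4 \left(6 + k\right) 1 = 4 \left(6 + k\right) = 24 + 4 k$)
$\frac{1}{l{\left(-82,\left(-3 + 5\right) 6 \right)} - 9853} = \frac{1}{\left(24 + 4 \left(-82\right)\right) - 9853} = \frac{1}{\left(24 - 328\right) - 9853} = \frac{1}{-304 - 9853} = \frac{1}{-10157} = - \frac{1}{10157}$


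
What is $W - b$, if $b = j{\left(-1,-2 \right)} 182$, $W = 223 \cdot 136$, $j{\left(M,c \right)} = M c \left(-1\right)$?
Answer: $30692$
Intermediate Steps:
$j{\left(M,c \right)} = - M c$
$W = 30328$
$b = -364$ ($b = \left(-1\right) \left(-1\right) \left(-2\right) 182 = \left(-2\right) 182 = -364$)
$W - b = 30328 - -364 = 30328 + 364 = 30692$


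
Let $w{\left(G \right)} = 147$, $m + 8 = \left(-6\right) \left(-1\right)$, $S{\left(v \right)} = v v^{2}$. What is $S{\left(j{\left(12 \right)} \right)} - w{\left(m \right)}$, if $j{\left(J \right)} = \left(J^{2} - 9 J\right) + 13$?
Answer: $117502$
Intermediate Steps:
$j{\left(J \right)} = 13 + J^{2} - 9 J$
$S{\left(v \right)} = v^{3}$
$m = -2$ ($m = -8 - -6 = -8 + 6 = -2$)
$S{\left(j{\left(12 \right)} \right)} - w{\left(m \right)} = \left(13 + 12^{2} - 108\right)^{3} - 147 = \left(13 + 144 - 108\right)^{3} - 147 = 49^{3} - 147 = 117649 - 147 = 117502$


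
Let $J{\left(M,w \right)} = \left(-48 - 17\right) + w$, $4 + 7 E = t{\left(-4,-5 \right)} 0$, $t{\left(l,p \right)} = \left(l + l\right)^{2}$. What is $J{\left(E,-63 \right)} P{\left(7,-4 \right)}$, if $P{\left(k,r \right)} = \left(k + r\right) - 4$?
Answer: $128$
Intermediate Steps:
$t{\left(l,p \right)} = 4 l^{2}$ ($t{\left(l,p \right)} = \left(2 l\right)^{2} = 4 l^{2}$)
$E = - \frac{4}{7}$ ($E = - \frac{4}{7} + \frac{4 \left(-4\right)^{2} \cdot 0}{7} = - \frac{4}{7} + \frac{4 \cdot 16 \cdot 0}{7} = - \frac{4}{7} + \frac{64 \cdot 0}{7} = - \frac{4}{7} + \frac{1}{7} \cdot 0 = - \frac{4}{7} + 0 = - \frac{4}{7} \approx -0.57143$)
$P{\left(k,r \right)} = -4 + k + r$
$J{\left(M,w \right)} = -65 + w$
$J{\left(E,-63 \right)} P{\left(7,-4 \right)} = \left(-65 - 63\right) \left(-4 + 7 - 4\right) = \left(-128\right) \left(-1\right) = 128$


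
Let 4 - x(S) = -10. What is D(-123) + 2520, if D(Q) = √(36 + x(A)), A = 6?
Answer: 2520 + 5*√2 ≈ 2527.1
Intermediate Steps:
x(S) = 14 (x(S) = 4 - 1*(-10) = 4 + 10 = 14)
D(Q) = 5*√2 (D(Q) = √(36 + 14) = √50 = 5*√2)
D(-123) + 2520 = 5*√2 + 2520 = 2520 + 5*√2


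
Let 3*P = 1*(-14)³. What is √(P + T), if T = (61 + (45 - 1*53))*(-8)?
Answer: 4*I*√753/3 ≈ 36.588*I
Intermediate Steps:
T = -424 (T = (61 + (45 - 53))*(-8) = (61 - 8)*(-8) = 53*(-8) = -424)
P = -2744/3 (P = (1*(-14)³)/3 = (1*(-2744))/3 = (⅓)*(-2744) = -2744/3 ≈ -914.67)
√(P + T) = √(-2744/3 - 424) = √(-4016/3) = 4*I*√753/3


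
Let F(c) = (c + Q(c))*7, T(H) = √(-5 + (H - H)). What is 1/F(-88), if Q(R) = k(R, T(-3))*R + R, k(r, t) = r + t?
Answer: I/(616*(√5 + 86*I)) ≈ 1.8864e-5 + 4.9047e-7*I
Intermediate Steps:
T(H) = I*√5 (T(H) = √(-5 + 0) = √(-5) = I*√5)
Q(R) = R + R*(R + I*√5) (Q(R) = (R + I*√5)*R + R = R*(R + I*√5) + R = R + R*(R + I*√5))
F(c) = 7*c + 7*c*(1 + c + I*√5) (F(c) = (c + c*(1 + c + I*√5))*7 = 7*c + 7*c*(1 + c + I*√5))
1/F(-88) = 1/(7*(-88)*(2 - 88 + I*√5)) = 1/(7*(-88)*(-86 + I*√5)) = 1/(52976 - 616*I*√5)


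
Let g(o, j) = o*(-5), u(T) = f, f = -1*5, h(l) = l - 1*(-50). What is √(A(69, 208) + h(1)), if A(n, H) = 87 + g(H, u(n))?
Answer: I*√902 ≈ 30.033*I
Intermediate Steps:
h(l) = 50 + l (h(l) = l + 50 = 50 + l)
f = -5
u(T) = -5
g(o, j) = -5*o
A(n, H) = 87 - 5*H
√(A(69, 208) + h(1)) = √((87 - 5*208) + (50 + 1)) = √((87 - 1040) + 51) = √(-953 + 51) = √(-902) = I*√902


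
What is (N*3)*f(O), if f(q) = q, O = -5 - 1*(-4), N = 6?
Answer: -18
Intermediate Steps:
O = -1 (O = -5 + 4 = -1)
(N*3)*f(O) = (6*3)*(-1) = 18*(-1) = -18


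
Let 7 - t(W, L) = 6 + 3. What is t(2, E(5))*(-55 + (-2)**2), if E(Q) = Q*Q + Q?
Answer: 102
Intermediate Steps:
E(Q) = Q + Q**2 (E(Q) = Q**2 + Q = Q + Q**2)
t(W, L) = -2 (t(W, L) = 7 - (6 + 3) = 7 - 1*9 = 7 - 9 = -2)
t(2, E(5))*(-55 + (-2)**2) = -2*(-55 + (-2)**2) = -2*(-55 + 4) = -2*(-51) = 102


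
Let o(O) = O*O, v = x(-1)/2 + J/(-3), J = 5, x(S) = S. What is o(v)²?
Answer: 28561/1296 ≈ 22.038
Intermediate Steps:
v = -13/6 (v = -1/2 + 5/(-3) = -1*½ + 5*(-⅓) = -½ - 5/3 = -13/6 ≈ -2.1667)
o(O) = O²
o(v)² = ((-13/6)²)² = (169/36)² = 28561/1296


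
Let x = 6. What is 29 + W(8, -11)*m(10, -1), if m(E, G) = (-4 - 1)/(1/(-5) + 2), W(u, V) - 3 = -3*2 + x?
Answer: 62/3 ≈ 20.667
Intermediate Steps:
W(u, V) = 3 (W(u, V) = 3 + (-3*2 + 6) = 3 + (-6 + 6) = 3 + 0 = 3)
m(E, G) = -25/9 (m(E, G) = -5/(-1/5 + 2) = -5/9/5 = -5*5/9 = -25/9)
29 + W(8, -11)*m(10, -1) = 29 + 3*(-25/9) = 29 - 25/3 = 62/3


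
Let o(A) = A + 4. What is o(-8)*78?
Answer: -312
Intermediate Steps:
o(A) = 4 + A
o(-8)*78 = (4 - 8)*78 = -4*78 = -312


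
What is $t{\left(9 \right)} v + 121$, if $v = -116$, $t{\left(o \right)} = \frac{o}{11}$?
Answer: $\frac{287}{11} \approx 26.091$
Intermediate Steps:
$t{\left(o \right)} = \frac{o}{11}$ ($t{\left(o \right)} = o \frac{1}{11} = \frac{o}{11}$)
$t{\left(9 \right)} v + 121 = \frac{1}{11} \cdot 9 \left(-116\right) + 121 = \frac{9}{11} \left(-116\right) + 121 = - \frac{1044}{11} + 121 = \frac{287}{11}$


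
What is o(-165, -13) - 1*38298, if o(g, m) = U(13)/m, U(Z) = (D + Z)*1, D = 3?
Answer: -497890/13 ≈ -38299.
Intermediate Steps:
U(Z) = 3 + Z (U(Z) = (3 + Z)*1 = 3 + Z)
o(g, m) = 16/m (o(g, m) = (3 + 13)/m = 16/m)
o(-165, -13) - 1*38298 = 16/(-13) - 1*38298 = 16*(-1/13) - 38298 = -16/13 - 38298 = -497890/13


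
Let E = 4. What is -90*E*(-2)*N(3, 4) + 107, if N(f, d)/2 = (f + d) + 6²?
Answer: 62027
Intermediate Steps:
N(f, d) = 72 + 2*d + 2*f (N(f, d) = 2*((f + d) + 6²) = 2*((d + f) + 36) = 2*(36 + d + f) = 72 + 2*d + 2*f)
-90*E*(-2)*N(3, 4) + 107 = -90*4*(-2)*(72 + 2*4 + 2*3) + 107 = -(-720)*(72 + 8 + 6) + 107 = -(-720)*86 + 107 = -90*(-688) + 107 = 61920 + 107 = 62027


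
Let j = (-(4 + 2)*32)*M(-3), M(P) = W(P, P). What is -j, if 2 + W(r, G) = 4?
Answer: 384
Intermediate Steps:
W(r, G) = 2 (W(r, G) = -2 + 4 = 2)
M(P) = 2
j = -384 (j = (-(4 + 2)*32)*2 = (-1*6*32)*2 = -6*32*2 = -192*2 = -384)
-j = -1*(-384) = 384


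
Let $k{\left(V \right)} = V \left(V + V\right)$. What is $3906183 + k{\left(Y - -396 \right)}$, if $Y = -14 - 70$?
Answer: $4100871$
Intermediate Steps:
$Y = -84$ ($Y = -14 - 70 = -84$)
$k{\left(V \right)} = 2 V^{2}$ ($k{\left(V \right)} = V 2 V = 2 V^{2}$)
$3906183 + k{\left(Y - -396 \right)} = 3906183 + 2 \left(-84 - -396\right)^{2} = 3906183 + 2 \left(-84 + 396\right)^{2} = 3906183 + 2 \cdot 312^{2} = 3906183 + 2 \cdot 97344 = 3906183 + 194688 = 4100871$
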